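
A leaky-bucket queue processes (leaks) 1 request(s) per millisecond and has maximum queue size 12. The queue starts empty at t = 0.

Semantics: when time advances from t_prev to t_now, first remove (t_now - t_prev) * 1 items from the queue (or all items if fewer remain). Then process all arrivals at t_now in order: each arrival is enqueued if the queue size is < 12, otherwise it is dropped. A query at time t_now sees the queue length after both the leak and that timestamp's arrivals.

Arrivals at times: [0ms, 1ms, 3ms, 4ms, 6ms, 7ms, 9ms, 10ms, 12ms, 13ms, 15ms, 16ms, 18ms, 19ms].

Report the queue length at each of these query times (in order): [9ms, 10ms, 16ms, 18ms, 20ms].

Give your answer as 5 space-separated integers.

Answer: 1 1 1 1 0

Derivation:
Queue lengths at query times:
  query t=9ms: backlog = 1
  query t=10ms: backlog = 1
  query t=16ms: backlog = 1
  query t=18ms: backlog = 1
  query t=20ms: backlog = 0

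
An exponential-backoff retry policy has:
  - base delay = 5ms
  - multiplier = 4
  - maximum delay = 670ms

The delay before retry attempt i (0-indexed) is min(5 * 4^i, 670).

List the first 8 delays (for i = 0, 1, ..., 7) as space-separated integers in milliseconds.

Answer: 5 20 80 320 670 670 670 670

Derivation:
Computing each delay:
  i=0: min(5*4^0, 670) = 5
  i=1: min(5*4^1, 670) = 20
  i=2: min(5*4^2, 670) = 80
  i=3: min(5*4^3, 670) = 320
  i=4: min(5*4^4, 670) = 670
  i=5: min(5*4^5, 670) = 670
  i=6: min(5*4^6, 670) = 670
  i=7: min(5*4^7, 670) = 670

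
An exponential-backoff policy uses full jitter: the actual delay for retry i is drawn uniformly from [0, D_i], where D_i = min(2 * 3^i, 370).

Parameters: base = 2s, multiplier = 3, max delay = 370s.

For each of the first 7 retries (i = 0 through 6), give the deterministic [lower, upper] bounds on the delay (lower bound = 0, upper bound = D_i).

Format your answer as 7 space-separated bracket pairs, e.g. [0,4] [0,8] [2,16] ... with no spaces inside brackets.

Computing bounds per retry:
  i=0: D_i=min(2*3^0,370)=2, bounds=[0,2]
  i=1: D_i=min(2*3^1,370)=6, bounds=[0,6]
  i=2: D_i=min(2*3^2,370)=18, bounds=[0,18]
  i=3: D_i=min(2*3^3,370)=54, bounds=[0,54]
  i=4: D_i=min(2*3^4,370)=162, bounds=[0,162]
  i=5: D_i=min(2*3^5,370)=370, bounds=[0,370]
  i=6: D_i=min(2*3^6,370)=370, bounds=[0,370]

Answer: [0,2] [0,6] [0,18] [0,54] [0,162] [0,370] [0,370]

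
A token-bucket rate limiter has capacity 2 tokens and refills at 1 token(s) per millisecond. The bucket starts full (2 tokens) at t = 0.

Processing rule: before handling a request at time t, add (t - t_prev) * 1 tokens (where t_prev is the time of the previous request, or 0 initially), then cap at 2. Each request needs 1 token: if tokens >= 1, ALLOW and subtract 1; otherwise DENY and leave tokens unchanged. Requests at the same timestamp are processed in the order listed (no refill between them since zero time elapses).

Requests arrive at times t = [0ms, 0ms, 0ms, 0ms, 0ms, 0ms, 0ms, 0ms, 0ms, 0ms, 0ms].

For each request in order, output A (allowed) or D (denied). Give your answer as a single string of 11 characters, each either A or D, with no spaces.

Answer: AADDDDDDDDD

Derivation:
Simulating step by step:
  req#1 t=0ms: ALLOW
  req#2 t=0ms: ALLOW
  req#3 t=0ms: DENY
  req#4 t=0ms: DENY
  req#5 t=0ms: DENY
  req#6 t=0ms: DENY
  req#7 t=0ms: DENY
  req#8 t=0ms: DENY
  req#9 t=0ms: DENY
  req#10 t=0ms: DENY
  req#11 t=0ms: DENY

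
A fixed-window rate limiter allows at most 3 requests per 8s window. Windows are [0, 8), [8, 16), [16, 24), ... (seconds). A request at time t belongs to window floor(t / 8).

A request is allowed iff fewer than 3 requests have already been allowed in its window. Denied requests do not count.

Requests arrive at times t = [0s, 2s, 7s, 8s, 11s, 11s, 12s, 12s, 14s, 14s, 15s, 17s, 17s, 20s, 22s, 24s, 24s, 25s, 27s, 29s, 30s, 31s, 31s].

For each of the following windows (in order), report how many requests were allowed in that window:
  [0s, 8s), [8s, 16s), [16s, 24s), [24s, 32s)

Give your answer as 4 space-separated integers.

Processing requests:
  req#1 t=0s (window 0): ALLOW
  req#2 t=2s (window 0): ALLOW
  req#3 t=7s (window 0): ALLOW
  req#4 t=8s (window 1): ALLOW
  req#5 t=11s (window 1): ALLOW
  req#6 t=11s (window 1): ALLOW
  req#7 t=12s (window 1): DENY
  req#8 t=12s (window 1): DENY
  req#9 t=14s (window 1): DENY
  req#10 t=14s (window 1): DENY
  req#11 t=15s (window 1): DENY
  req#12 t=17s (window 2): ALLOW
  req#13 t=17s (window 2): ALLOW
  req#14 t=20s (window 2): ALLOW
  req#15 t=22s (window 2): DENY
  req#16 t=24s (window 3): ALLOW
  req#17 t=24s (window 3): ALLOW
  req#18 t=25s (window 3): ALLOW
  req#19 t=27s (window 3): DENY
  req#20 t=29s (window 3): DENY
  req#21 t=30s (window 3): DENY
  req#22 t=31s (window 3): DENY
  req#23 t=31s (window 3): DENY

Allowed counts by window: 3 3 3 3

Answer: 3 3 3 3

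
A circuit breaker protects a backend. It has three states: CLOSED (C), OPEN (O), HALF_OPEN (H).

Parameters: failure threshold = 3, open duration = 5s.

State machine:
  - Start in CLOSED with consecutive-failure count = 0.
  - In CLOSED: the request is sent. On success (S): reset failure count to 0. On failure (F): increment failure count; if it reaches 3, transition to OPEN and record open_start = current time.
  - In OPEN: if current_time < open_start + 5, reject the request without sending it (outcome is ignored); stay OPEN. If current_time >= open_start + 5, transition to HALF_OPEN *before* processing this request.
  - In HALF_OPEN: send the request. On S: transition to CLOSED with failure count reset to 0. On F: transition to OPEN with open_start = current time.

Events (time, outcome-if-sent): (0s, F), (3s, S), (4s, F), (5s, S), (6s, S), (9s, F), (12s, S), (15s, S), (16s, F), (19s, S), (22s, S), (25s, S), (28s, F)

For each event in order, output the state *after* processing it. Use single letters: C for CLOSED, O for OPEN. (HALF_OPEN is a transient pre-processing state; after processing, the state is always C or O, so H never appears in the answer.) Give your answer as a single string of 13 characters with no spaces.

Answer: CCCCCCCCCCCCC

Derivation:
State after each event:
  event#1 t=0s outcome=F: state=CLOSED
  event#2 t=3s outcome=S: state=CLOSED
  event#3 t=4s outcome=F: state=CLOSED
  event#4 t=5s outcome=S: state=CLOSED
  event#5 t=6s outcome=S: state=CLOSED
  event#6 t=9s outcome=F: state=CLOSED
  event#7 t=12s outcome=S: state=CLOSED
  event#8 t=15s outcome=S: state=CLOSED
  event#9 t=16s outcome=F: state=CLOSED
  event#10 t=19s outcome=S: state=CLOSED
  event#11 t=22s outcome=S: state=CLOSED
  event#12 t=25s outcome=S: state=CLOSED
  event#13 t=28s outcome=F: state=CLOSED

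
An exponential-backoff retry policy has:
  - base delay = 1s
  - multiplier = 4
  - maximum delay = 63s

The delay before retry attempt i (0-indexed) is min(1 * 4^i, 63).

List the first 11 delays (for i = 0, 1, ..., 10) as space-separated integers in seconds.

Answer: 1 4 16 63 63 63 63 63 63 63 63

Derivation:
Computing each delay:
  i=0: min(1*4^0, 63) = 1
  i=1: min(1*4^1, 63) = 4
  i=2: min(1*4^2, 63) = 16
  i=3: min(1*4^3, 63) = 63
  i=4: min(1*4^4, 63) = 63
  i=5: min(1*4^5, 63) = 63
  i=6: min(1*4^6, 63) = 63
  i=7: min(1*4^7, 63) = 63
  i=8: min(1*4^8, 63) = 63
  i=9: min(1*4^9, 63) = 63
  i=10: min(1*4^10, 63) = 63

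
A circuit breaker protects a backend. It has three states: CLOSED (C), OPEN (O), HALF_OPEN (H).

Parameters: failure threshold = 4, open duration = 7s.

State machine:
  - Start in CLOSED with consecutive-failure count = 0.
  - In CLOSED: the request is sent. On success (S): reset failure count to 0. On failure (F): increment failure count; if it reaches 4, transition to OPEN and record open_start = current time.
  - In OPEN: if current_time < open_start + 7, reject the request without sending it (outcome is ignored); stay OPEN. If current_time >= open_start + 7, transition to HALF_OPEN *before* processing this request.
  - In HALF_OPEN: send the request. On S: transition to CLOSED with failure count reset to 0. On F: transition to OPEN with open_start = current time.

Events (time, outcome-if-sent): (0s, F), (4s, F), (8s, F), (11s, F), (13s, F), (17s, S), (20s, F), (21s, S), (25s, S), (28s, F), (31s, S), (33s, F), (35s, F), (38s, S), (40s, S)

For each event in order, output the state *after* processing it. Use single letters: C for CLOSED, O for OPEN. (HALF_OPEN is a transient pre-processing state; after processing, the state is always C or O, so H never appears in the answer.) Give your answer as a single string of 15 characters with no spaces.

State after each event:
  event#1 t=0s outcome=F: state=CLOSED
  event#2 t=4s outcome=F: state=CLOSED
  event#3 t=8s outcome=F: state=CLOSED
  event#4 t=11s outcome=F: state=OPEN
  event#5 t=13s outcome=F: state=OPEN
  event#6 t=17s outcome=S: state=OPEN
  event#7 t=20s outcome=F: state=OPEN
  event#8 t=21s outcome=S: state=OPEN
  event#9 t=25s outcome=S: state=OPEN
  event#10 t=28s outcome=F: state=OPEN
  event#11 t=31s outcome=S: state=OPEN
  event#12 t=33s outcome=F: state=OPEN
  event#13 t=35s outcome=F: state=OPEN
  event#14 t=38s outcome=S: state=OPEN
  event#15 t=40s outcome=S: state=OPEN

Answer: CCCOOOOOOOOOOOO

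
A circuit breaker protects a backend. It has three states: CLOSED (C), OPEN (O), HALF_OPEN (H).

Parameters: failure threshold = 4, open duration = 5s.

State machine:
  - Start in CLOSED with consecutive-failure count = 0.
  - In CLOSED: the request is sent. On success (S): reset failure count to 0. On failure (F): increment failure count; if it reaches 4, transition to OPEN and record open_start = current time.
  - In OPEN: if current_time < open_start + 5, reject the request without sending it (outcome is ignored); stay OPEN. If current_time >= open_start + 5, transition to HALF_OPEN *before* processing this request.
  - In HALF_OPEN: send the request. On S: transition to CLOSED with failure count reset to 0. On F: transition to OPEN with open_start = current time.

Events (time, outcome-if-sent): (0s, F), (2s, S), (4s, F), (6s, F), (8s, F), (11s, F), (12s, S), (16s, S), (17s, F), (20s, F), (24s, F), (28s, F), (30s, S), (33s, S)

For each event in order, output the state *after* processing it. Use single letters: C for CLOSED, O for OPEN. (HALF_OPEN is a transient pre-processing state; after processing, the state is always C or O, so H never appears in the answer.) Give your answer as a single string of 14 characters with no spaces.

State after each event:
  event#1 t=0s outcome=F: state=CLOSED
  event#2 t=2s outcome=S: state=CLOSED
  event#3 t=4s outcome=F: state=CLOSED
  event#4 t=6s outcome=F: state=CLOSED
  event#5 t=8s outcome=F: state=CLOSED
  event#6 t=11s outcome=F: state=OPEN
  event#7 t=12s outcome=S: state=OPEN
  event#8 t=16s outcome=S: state=CLOSED
  event#9 t=17s outcome=F: state=CLOSED
  event#10 t=20s outcome=F: state=CLOSED
  event#11 t=24s outcome=F: state=CLOSED
  event#12 t=28s outcome=F: state=OPEN
  event#13 t=30s outcome=S: state=OPEN
  event#14 t=33s outcome=S: state=CLOSED

Answer: CCCCCOOCCCCOOC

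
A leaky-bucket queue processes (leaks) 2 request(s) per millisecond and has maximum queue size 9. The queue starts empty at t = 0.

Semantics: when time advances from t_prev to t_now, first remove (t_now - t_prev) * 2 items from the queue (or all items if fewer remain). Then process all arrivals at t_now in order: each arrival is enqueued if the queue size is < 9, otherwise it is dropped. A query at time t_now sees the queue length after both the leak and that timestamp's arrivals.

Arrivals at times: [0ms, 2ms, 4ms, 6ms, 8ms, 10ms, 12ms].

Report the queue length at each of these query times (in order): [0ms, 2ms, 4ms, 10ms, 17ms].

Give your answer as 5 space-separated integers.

Answer: 1 1 1 1 0

Derivation:
Queue lengths at query times:
  query t=0ms: backlog = 1
  query t=2ms: backlog = 1
  query t=4ms: backlog = 1
  query t=10ms: backlog = 1
  query t=17ms: backlog = 0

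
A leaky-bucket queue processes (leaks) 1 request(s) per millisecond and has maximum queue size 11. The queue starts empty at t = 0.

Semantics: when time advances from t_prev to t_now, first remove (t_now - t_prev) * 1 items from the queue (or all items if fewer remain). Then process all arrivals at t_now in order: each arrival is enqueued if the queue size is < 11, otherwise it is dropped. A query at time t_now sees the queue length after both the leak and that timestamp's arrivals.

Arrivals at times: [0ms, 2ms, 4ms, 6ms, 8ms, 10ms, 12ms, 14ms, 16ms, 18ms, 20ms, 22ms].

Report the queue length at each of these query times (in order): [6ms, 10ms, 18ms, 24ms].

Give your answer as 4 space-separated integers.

Answer: 1 1 1 0

Derivation:
Queue lengths at query times:
  query t=6ms: backlog = 1
  query t=10ms: backlog = 1
  query t=18ms: backlog = 1
  query t=24ms: backlog = 0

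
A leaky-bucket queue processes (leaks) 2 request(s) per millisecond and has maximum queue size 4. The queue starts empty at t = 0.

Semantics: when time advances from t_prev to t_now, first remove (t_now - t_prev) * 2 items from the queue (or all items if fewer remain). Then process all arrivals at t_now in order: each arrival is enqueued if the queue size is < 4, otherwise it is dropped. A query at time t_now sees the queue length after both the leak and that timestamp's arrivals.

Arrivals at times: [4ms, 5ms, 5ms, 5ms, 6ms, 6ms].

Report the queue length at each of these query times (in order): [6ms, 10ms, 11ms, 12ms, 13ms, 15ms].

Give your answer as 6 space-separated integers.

Queue lengths at query times:
  query t=6ms: backlog = 3
  query t=10ms: backlog = 0
  query t=11ms: backlog = 0
  query t=12ms: backlog = 0
  query t=13ms: backlog = 0
  query t=15ms: backlog = 0

Answer: 3 0 0 0 0 0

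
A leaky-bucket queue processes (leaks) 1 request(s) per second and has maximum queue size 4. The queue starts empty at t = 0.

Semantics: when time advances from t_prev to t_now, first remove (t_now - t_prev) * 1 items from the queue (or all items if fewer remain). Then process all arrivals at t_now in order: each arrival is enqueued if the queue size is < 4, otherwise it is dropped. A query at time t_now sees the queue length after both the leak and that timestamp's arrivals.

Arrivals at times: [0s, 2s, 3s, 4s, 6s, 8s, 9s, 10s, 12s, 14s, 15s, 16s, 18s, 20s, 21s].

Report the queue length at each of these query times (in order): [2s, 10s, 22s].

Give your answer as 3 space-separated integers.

Queue lengths at query times:
  query t=2s: backlog = 1
  query t=10s: backlog = 1
  query t=22s: backlog = 0

Answer: 1 1 0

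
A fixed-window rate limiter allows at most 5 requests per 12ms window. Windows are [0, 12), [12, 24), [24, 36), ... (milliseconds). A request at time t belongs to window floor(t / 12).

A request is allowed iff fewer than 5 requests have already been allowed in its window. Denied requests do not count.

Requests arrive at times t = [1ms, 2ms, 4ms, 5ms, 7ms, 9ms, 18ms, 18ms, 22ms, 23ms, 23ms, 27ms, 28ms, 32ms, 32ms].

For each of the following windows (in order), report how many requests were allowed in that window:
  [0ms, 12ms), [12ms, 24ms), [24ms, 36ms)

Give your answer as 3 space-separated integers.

Processing requests:
  req#1 t=1ms (window 0): ALLOW
  req#2 t=2ms (window 0): ALLOW
  req#3 t=4ms (window 0): ALLOW
  req#4 t=5ms (window 0): ALLOW
  req#5 t=7ms (window 0): ALLOW
  req#6 t=9ms (window 0): DENY
  req#7 t=18ms (window 1): ALLOW
  req#8 t=18ms (window 1): ALLOW
  req#9 t=22ms (window 1): ALLOW
  req#10 t=23ms (window 1): ALLOW
  req#11 t=23ms (window 1): ALLOW
  req#12 t=27ms (window 2): ALLOW
  req#13 t=28ms (window 2): ALLOW
  req#14 t=32ms (window 2): ALLOW
  req#15 t=32ms (window 2): ALLOW

Allowed counts by window: 5 5 4

Answer: 5 5 4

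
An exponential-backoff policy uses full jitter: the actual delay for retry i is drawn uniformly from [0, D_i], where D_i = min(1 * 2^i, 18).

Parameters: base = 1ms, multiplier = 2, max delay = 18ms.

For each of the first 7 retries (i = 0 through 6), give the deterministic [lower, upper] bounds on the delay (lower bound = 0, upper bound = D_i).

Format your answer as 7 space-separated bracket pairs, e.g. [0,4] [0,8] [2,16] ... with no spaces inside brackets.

Answer: [0,1] [0,2] [0,4] [0,8] [0,16] [0,18] [0,18]

Derivation:
Computing bounds per retry:
  i=0: D_i=min(1*2^0,18)=1, bounds=[0,1]
  i=1: D_i=min(1*2^1,18)=2, bounds=[0,2]
  i=2: D_i=min(1*2^2,18)=4, bounds=[0,4]
  i=3: D_i=min(1*2^3,18)=8, bounds=[0,8]
  i=4: D_i=min(1*2^4,18)=16, bounds=[0,16]
  i=5: D_i=min(1*2^5,18)=18, bounds=[0,18]
  i=6: D_i=min(1*2^6,18)=18, bounds=[0,18]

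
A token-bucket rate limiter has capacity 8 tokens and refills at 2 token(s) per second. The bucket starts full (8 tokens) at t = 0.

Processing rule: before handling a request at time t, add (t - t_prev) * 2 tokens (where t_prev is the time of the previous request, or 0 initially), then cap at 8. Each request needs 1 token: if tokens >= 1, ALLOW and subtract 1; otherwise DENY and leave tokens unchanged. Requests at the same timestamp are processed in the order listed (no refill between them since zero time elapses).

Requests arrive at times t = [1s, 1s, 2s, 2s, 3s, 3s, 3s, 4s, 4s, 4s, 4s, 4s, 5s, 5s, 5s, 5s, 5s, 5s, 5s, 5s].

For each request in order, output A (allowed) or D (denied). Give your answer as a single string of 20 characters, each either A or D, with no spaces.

Answer: AAAAAAAAAAAAAAAADDDD

Derivation:
Simulating step by step:
  req#1 t=1s: ALLOW
  req#2 t=1s: ALLOW
  req#3 t=2s: ALLOW
  req#4 t=2s: ALLOW
  req#5 t=3s: ALLOW
  req#6 t=3s: ALLOW
  req#7 t=3s: ALLOW
  req#8 t=4s: ALLOW
  req#9 t=4s: ALLOW
  req#10 t=4s: ALLOW
  req#11 t=4s: ALLOW
  req#12 t=4s: ALLOW
  req#13 t=5s: ALLOW
  req#14 t=5s: ALLOW
  req#15 t=5s: ALLOW
  req#16 t=5s: ALLOW
  req#17 t=5s: DENY
  req#18 t=5s: DENY
  req#19 t=5s: DENY
  req#20 t=5s: DENY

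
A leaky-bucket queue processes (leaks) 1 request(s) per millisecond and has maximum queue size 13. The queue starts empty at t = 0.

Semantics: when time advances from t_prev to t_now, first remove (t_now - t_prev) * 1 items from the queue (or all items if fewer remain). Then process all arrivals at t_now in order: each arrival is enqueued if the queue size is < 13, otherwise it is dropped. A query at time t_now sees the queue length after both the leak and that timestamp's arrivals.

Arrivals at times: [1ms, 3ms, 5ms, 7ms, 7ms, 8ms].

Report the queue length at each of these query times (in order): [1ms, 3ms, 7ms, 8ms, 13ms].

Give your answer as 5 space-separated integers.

Queue lengths at query times:
  query t=1ms: backlog = 1
  query t=3ms: backlog = 1
  query t=7ms: backlog = 2
  query t=8ms: backlog = 2
  query t=13ms: backlog = 0

Answer: 1 1 2 2 0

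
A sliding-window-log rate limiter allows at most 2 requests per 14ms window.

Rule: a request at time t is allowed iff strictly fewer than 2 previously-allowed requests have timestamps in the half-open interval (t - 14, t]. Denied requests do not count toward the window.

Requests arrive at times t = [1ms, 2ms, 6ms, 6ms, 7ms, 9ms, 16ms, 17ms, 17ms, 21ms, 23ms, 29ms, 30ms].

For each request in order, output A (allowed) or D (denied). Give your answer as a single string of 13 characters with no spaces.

Answer: AADDDDAADDDDA

Derivation:
Tracking allowed requests in the window:
  req#1 t=1ms: ALLOW
  req#2 t=2ms: ALLOW
  req#3 t=6ms: DENY
  req#4 t=6ms: DENY
  req#5 t=7ms: DENY
  req#6 t=9ms: DENY
  req#7 t=16ms: ALLOW
  req#8 t=17ms: ALLOW
  req#9 t=17ms: DENY
  req#10 t=21ms: DENY
  req#11 t=23ms: DENY
  req#12 t=29ms: DENY
  req#13 t=30ms: ALLOW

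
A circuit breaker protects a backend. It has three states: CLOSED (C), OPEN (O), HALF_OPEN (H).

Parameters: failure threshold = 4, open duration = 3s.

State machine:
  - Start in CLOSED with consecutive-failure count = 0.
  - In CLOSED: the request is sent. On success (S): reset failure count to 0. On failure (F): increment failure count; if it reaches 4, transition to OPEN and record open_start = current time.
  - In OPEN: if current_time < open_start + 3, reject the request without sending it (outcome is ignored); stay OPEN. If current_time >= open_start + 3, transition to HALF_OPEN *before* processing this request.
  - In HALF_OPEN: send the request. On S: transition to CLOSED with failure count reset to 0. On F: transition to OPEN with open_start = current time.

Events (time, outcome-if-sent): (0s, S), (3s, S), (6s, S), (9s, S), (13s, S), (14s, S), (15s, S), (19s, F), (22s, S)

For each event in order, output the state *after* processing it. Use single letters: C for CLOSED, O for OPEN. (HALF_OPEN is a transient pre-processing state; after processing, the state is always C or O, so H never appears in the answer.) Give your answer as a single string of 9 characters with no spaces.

Answer: CCCCCCCCC

Derivation:
State after each event:
  event#1 t=0s outcome=S: state=CLOSED
  event#2 t=3s outcome=S: state=CLOSED
  event#3 t=6s outcome=S: state=CLOSED
  event#4 t=9s outcome=S: state=CLOSED
  event#5 t=13s outcome=S: state=CLOSED
  event#6 t=14s outcome=S: state=CLOSED
  event#7 t=15s outcome=S: state=CLOSED
  event#8 t=19s outcome=F: state=CLOSED
  event#9 t=22s outcome=S: state=CLOSED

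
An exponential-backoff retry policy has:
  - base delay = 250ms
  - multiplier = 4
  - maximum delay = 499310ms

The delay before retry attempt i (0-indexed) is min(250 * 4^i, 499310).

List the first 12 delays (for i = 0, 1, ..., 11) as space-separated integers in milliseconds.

Answer: 250 1000 4000 16000 64000 256000 499310 499310 499310 499310 499310 499310

Derivation:
Computing each delay:
  i=0: min(250*4^0, 499310) = 250
  i=1: min(250*4^1, 499310) = 1000
  i=2: min(250*4^2, 499310) = 4000
  i=3: min(250*4^3, 499310) = 16000
  i=4: min(250*4^4, 499310) = 64000
  i=5: min(250*4^5, 499310) = 256000
  i=6: min(250*4^6, 499310) = 499310
  i=7: min(250*4^7, 499310) = 499310
  i=8: min(250*4^8, 499310) = 499310
  i=9: min(250*4^9, 499310) = 499310
  i=10: min(250*4^10, 499310) = 499310
  i=11: min(250*4^11, 499310) = 499310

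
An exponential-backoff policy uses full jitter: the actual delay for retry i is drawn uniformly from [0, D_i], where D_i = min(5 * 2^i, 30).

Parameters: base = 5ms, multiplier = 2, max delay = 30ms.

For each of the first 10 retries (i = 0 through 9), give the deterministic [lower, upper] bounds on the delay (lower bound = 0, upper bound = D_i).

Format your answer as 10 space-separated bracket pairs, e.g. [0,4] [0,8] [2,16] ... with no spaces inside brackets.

Computing bounds per retry:
  i=0: D_i=min(5*2^0,30)=5, bounds=[0,5]
  i=1: D_i=min(5*2^1,30)=10, bounds=[0,10]
  i=2: D_i=min(5*2^2,30)=20, bounds=[0,20]
  i=3: D_i=min(5*2^3,30)=30, bounds=[0,30]
  i=4: D_i=min(5*2^4,30)=30, bounds=[0,30]
  i=5: D_i=min(5*2^5,30)=30, bounds=[0,30]
  i=6: D_i=min(5*2^6,30)=30, bounds=[0,30]
  i=7: D_i=min(5*2^7,30)=30, bounds=[0,30]
  i=8: D_i=min(5*2^8,30)=30, bounds=[0,30]
  i=9: D_i=min(5*2^9,30)=30, bounds=[0,30]

Answer: [0,5] [0,10] [0,20] [0,30] [0,30] [0,30] [0,30] [0,30] [0,30] [0,30]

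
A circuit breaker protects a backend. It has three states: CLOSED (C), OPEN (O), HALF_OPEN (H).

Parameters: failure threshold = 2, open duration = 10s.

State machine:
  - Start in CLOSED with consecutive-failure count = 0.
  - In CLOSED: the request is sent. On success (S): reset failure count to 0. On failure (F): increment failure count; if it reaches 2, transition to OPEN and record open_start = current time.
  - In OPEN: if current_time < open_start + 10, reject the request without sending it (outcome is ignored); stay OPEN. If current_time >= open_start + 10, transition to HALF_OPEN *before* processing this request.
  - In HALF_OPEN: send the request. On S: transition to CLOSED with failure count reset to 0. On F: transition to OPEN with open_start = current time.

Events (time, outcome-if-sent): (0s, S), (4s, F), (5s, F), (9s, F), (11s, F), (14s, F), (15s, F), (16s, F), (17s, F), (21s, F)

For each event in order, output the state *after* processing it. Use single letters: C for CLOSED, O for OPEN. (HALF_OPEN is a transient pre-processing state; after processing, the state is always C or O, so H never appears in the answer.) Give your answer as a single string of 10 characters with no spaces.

Answer: CCOOOOOOOO

Derivation:
State after each event:
  event#1 t=0s outcome=S: state=CLOSED
  event#2 t=4s outcome=F: state=CLOSED
  event#3 t=5s outcome=F: state=OPEN
  event#4 t=9s outcome=F: state=OPEN
  event#5 t=11s outcome=F: state=OPEN
  event#6 t=14s outcome=F: state=OPEN
  event#7 t=15s outcome=F: state=OPEN
  event#8 t=16s outcome=F: state=OPEN
  event#9 t=17s outcome=F: state=OPEN
  event#10 t=21s outcome=F: state=OPEN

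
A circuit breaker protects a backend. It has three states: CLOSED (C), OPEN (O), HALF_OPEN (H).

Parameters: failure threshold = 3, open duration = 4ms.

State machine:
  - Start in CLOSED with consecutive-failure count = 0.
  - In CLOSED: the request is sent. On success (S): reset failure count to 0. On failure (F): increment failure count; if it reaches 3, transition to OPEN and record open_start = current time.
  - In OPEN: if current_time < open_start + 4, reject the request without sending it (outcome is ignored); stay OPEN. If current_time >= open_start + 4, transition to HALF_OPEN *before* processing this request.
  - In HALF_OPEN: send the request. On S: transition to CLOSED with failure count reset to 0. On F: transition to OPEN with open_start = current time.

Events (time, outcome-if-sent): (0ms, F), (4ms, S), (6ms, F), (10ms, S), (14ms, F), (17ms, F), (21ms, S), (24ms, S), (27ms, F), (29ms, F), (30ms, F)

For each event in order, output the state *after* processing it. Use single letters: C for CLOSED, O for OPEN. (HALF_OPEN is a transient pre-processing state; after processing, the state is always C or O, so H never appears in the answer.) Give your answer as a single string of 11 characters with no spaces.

Answer: CCCCCCCCCCO

Derivation:
State after each event:
  event#1 t=0ms outcome=F: state=CLOSED
  event#2 t=4ms outcome=S: state=CLOSED
  event#3 t=6ms outcome=F: state=CLOSED
  event#4 t=10ms outcome=S: state=CLOSED
  event#5 t=14ms outcome=F: state=CLOSED
  event#6 t=17ms outcome=F: state=CLOSED
  event#7 t=21ms outcome=S: state=CLOSED
  event#8 t=24ms outcome=S: state=CLOSED
  event#9 t=27ms outcome=F: state=CLOSED
  event#10 t=29ms outcome=F: state=CLOSED
  event#11 t=30ms outcome=F: state=OPEN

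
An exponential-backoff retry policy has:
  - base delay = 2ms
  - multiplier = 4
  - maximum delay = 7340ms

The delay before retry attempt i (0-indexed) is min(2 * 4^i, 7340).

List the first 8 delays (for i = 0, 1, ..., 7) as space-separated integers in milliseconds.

Answer: 2 8 32 128 512 2048 7340 7340

Derivation:
Computing each delay:
  i=0: min(2*4^0, 7340) = 2
  i=1: min(2*4^1, 7340) = 8
  i=2: min(2*4^2, 7340) = 32
  i=3: min(2*4^3, 7340) = 128
  i=4: min(2*4^4, 7340) = 512
  i=5: min(2*4^5, 7340) = 2048
  i=6: min(2*4^6, 7340) = 7340
  i=7: min(2*4^7, 7340) = 7340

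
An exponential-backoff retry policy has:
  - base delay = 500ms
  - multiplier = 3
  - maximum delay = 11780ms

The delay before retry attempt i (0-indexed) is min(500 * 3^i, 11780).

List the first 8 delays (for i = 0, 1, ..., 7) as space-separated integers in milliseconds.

Computing each delay:
  i=0: min(500*3^0, 11780) = 500
  i=1: min(500*3^1, 11780) = 1500
  i=2: min(500*3^2, 11780) = 4500
  i=3: min(500*3^3, 11780) = 11780
  i=4: min(500*3^4, 11780) = 11780
  i=5: min(500*3^5, 11780) = 11780
  i=6: min(500*3^6, 11780) = 11780
  i=7: min(500*3^7, 11780) = 11780

Answer: 500 1500 4500 11780 11780 11780 11780 11780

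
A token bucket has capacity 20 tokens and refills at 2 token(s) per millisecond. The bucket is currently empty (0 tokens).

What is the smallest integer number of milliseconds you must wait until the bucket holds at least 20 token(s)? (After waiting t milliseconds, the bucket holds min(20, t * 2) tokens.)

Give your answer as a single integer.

Answer: 10

Derivation:
Need t * 2 >= 20, so t >= 20/2.
Smallest integer t = ceil(20/2) = 10.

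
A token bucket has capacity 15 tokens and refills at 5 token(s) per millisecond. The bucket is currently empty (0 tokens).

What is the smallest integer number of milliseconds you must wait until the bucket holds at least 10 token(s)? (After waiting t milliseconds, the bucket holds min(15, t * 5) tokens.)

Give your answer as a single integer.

Answer: 2

Derivation:
Need t * 5 >= 10, so t >= 10/5.
Smallest integer t = ceil(10/5) = 2.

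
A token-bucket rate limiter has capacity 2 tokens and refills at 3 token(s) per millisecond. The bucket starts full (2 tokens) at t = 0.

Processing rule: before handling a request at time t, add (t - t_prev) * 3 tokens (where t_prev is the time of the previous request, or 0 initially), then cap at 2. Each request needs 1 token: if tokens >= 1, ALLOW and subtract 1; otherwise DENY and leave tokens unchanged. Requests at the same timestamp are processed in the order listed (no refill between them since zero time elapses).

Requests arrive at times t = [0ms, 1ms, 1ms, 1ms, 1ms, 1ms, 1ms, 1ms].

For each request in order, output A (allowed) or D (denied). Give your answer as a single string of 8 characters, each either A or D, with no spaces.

Answer: AAADDDDD

Derivation:
Simulating step by step:
  req#1 t=0ms: ALLOW
  req#2 t=1ms: ALLOW
  req#3 t=1ms: ALLOW
  req#4 t=1ms: DENY
  req#5 t=1ms: DENY
  req#6 t=1ms: DENY
  req#7 t=1ms: DENY
  req#8 t=1ms: DENY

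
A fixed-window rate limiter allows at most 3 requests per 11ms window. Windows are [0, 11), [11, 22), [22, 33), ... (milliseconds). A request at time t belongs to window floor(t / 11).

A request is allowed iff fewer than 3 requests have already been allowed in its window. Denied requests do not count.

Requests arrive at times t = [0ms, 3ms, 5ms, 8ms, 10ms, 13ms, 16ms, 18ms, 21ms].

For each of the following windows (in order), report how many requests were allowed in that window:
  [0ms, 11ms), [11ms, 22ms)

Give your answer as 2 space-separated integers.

Answer: 3 3

Derivation:
Processing requests:
  req#1 t=0ms (window 0): ALLOW
  req#2 t=3ms (window 0): ALLOW
  req#3 t=5ms (window 0): ALLOW
  req#4 t=8ms (window 0): DENY
  req#5 t=10ms (window 0): DENY
  req#6 t=13ms (window 1): ALLOW
  req#7 t=16ms (window 1): ALLOW
  req#8 t=18ms (window 1): ALLOW
  req#9 t=21ms (window 1): DENY

Allowed counts by window: 3 3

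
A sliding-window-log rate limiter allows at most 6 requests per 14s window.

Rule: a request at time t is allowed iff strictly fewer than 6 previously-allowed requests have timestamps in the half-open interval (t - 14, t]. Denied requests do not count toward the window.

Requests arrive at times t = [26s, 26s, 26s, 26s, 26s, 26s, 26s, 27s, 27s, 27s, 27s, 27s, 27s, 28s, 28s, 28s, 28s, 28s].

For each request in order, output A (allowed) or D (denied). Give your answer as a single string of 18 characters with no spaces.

Answer: AAAAAADDDDDDDDDDDD

Derivation:
Tracking allowed requests in the window:
  req#1 t=26s: ALLOW
  req#2 t=26s: ALLOW
  req#3 t=26s: ALLOW
  req#4 t=26s: ALLOW
  req#5 t=26s: ALLOW
  req#6 t=26s: ALLOW
  req#7 t=26s: DENY
  req#8 t=27s: DENY
  req#9 t=27s: DENY
  req#10 t=27s: DENY
  req#11 t=27s: DENY
  req#12 t=27s: DENY
  req#13 t=27s: DENY
  req#14 t=28s: DENY
  req#15 t=28s: DENY
  req#16 t=28s: DENY
  req#17 t=28s: DENY
  req#18 t=28s: DENY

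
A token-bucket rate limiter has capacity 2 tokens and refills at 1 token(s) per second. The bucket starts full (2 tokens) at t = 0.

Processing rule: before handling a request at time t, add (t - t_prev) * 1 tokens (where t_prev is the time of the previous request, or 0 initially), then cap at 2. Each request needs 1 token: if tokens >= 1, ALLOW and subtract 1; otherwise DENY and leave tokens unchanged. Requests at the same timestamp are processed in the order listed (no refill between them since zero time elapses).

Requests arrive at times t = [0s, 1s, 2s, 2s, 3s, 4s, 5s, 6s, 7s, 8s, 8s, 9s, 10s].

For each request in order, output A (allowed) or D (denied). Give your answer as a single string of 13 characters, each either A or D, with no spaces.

Simulating step by step:
  req#1 t=0s: ALLOW
  req#2 t=1s: ALLOW
  req#3 t=2s: ALLOW
  req#4 t=2s: ALLOW
  req#5 t=3s: ALLOW
  req#6 t=4s: ALLOW
  req#7 t=5s: ALLOW
  req#8 t=6s: ALLOW
  req#9 t=7s: ALLOW
  req#10 t=8s: ALLOW
  req#11 t=8s: DENY
  req#12 t=9s: ALLOW
  req#13 t=10s: ALLOW

Answer: AAAAAAAAAADAA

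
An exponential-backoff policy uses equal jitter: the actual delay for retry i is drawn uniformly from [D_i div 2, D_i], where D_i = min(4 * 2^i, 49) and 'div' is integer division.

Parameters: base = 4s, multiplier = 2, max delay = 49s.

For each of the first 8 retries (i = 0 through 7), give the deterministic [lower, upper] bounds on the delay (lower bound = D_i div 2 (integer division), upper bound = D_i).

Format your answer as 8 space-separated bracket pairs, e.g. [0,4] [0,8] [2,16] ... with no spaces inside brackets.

Answer: [2,4] [4,8] [8,16] [16,32] [24,49] [24,49] [24,49] [24,49]

Derivation:
Computing bounds per retry:
  i=0: D_i=min(4*2^0,49)=4, bounds=[2,4]
  i=1: D_i=min(4*2^1,49)=8, bounds=[4,8]
  i=2: D_i=min(4*2^2,49)=16, bounds=[8,16]
  i=3: D_i=min(4*2^3,49)=32, bounds=[16,32]
  i=4: D_i=min(4*2^4,49)=49, bounds=[24,49]
  i=5: D_i=min(4*2^5,49)=49, bounds=[24,49]
  i=6: D_i=min(4*2^6,49)=49, bounds=[24,49]
  i=7: D_i=min(4*2^7,49)=49, bounds=[24,49]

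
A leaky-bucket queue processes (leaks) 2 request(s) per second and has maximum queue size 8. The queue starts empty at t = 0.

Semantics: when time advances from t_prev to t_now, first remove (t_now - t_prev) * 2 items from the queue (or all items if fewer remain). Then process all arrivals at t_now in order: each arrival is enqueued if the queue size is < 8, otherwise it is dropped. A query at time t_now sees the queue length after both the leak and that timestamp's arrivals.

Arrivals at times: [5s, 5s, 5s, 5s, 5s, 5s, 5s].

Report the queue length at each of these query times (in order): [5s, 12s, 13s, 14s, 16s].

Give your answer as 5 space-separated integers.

Answer: 7 0 0 0 0

Derivation:
Queue lengths at query times:
  query t=5s: backlog = 7
  query t=12s: backlog = 0
  query t=13s: backlog = 0
  query t=14s: backlog = 0
  query t=16s: backlog = 0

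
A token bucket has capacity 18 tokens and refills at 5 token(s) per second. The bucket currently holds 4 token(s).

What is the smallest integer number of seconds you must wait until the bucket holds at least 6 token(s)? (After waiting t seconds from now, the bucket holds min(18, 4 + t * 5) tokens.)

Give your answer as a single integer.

Answer: 1

Derivation:
Need 4 + t * 5 >= 6, so t >= 2/5.
Smallest integer t = ceil(2/5) = 1.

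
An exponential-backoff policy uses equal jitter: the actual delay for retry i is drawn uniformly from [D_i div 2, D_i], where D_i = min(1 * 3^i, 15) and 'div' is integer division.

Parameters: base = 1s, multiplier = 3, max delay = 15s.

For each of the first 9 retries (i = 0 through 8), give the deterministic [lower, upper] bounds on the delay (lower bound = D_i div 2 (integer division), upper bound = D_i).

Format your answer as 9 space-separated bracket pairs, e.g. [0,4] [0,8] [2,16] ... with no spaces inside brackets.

Computing bounds per retry:
  i=0: D_i=min(1*3^0,15)=1, bounds=[0,1]
  i=1: D_i=min(1*3^1,15)=3, bounds=[1,3]
  i=2: D_i=min(1*3^2,15)=9, bounds=[4,9]
  i=3: D_i=min(1*3^3,15)=15, bounds=[7,15]
  i=4: D_i=min(1*3^4,15)=15, bounds=[7,15]
  i=5: D_i=min(1*3^5,15)=15, bounds=[7,15]
  i=6: D_i=min(1*3^6,15)=15, bounds=[7,15]
  i=7: D_i=min(1*3^7,15)=15, bounds=[7,15]
  i=8: D_i=min(1*3^8,15)=15, bounds=[7,15]

Answer: [0,1] [1,3] [4,9] [7,15] [7,15] [7,15] [7,15] [7,15] [7,15]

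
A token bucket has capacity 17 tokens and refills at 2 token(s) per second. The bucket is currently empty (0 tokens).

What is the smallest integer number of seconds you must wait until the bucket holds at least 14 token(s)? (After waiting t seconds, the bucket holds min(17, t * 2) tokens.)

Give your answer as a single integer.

Answer: 7

Derivation:
Need t * 2 >= 14, so t >= 14/2.
Smallest integer t = ceil(14/2) = 7.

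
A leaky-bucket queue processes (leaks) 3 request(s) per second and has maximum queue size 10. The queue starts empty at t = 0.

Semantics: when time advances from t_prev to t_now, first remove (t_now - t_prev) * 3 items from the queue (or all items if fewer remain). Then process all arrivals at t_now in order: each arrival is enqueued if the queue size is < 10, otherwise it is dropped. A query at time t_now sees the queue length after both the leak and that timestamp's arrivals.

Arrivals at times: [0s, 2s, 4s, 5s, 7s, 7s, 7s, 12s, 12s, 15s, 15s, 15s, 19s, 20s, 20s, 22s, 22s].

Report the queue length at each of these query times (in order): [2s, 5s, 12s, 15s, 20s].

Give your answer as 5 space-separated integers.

Queue lengths at query times:
  query t=2s: backlog = 1
  query t=5s: backlog = 1
  query t=12s: backlog = 2
  query t=15s: backlog = 3
  query t=20s: backlog = 2

Answer: 1 1 2 3 2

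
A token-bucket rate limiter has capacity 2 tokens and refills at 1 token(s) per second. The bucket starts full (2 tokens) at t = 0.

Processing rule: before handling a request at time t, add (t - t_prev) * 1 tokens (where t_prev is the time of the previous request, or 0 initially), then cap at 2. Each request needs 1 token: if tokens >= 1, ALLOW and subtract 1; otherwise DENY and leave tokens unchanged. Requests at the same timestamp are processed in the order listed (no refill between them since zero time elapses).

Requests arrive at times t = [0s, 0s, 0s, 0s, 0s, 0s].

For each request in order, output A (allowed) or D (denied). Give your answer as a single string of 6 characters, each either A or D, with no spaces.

Answer: AADDDD

Derivation:
Simulating step by step:
  req#1 t=0s: ALLOW
  req#2 t=0s: ALLOW
  req#3 t=0s: DENY
  req#4 t=0s: DENY
  req#5 t=0s: DENY
  req#6 t=0s: DENY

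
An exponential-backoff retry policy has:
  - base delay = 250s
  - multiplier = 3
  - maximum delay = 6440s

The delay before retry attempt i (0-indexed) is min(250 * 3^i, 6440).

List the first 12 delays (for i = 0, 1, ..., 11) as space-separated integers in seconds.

Computing each delay:
  i=0: min(250*3^0, 6440) = 250
  i=1: min(250*3^1, 6440) = 750
  i=2: min(250*3^2, 6440) = 2250
  i=3: min(250*3^3, 6440) = 6440
  i=4: min(250*3^4, 6440) = 6440
  i=5: min(250*3^5, 6440) = 6440
  i=6: min(250*3^6, 6440) = 6440
  i=7: min(250*3^7, 6440) = 6440
  i=8: min(250*3^8, 6440) = 6440
  i=9: min(250*3^9, 6440) = 6440
  i=10: min(250*3^10, 6440) = 6440
  i=11: min(250*3^11, 6440) = 6440

Answer: 250 750 2250 6440 6440 6440 6440 6440 6440 6440 6440 6440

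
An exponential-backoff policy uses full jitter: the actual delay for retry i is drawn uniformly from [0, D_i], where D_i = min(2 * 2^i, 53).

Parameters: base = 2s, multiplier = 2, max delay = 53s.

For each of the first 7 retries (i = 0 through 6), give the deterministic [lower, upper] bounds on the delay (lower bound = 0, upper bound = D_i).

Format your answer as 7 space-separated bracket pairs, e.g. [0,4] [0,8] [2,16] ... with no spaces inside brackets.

Answer: [0,2] [0,4] [0,8] [0,16] [0,32] [0,53] [0,53]

Derivation:
Computing bounds per retry:
  i=0: D_i=min(2*2^0,53)=2, bounds=[0,2]
  i=1: D_i=min(2*2^1,53)=4, bounds=[0,4]
  i=2: D_i=min(2*2^2,53)=8, bounds=[0,8]
  i=3: D_i=min(2*2^3,53)=16, bounds=[0,16]
  i=4: D_i=min(2*2^4,53)=32, bounds=[0,32]
  i=5: D_i=min(2*2^5,53)=53, bounds=[0,53]
  i=6: D_i=min(2*2^6,53)=53, bounds=[0,53]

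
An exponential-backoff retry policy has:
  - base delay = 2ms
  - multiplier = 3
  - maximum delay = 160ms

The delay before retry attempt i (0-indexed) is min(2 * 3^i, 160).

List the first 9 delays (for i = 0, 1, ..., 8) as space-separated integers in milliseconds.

Computing each delay:
  i=0: min(2*3^0, 160) = 2
  i=1: min(2*3^1, 160) = 6
  i=2: min(2*3^2, 160) = 18
  i=3: min(2*3^3, 160) = 54
  i=4: min(2*3^4, 160) = 160
  i=5: min(2*3^5, 160) = 160
  i=6: min(2*3^6, 160) = 160
  i=7: min(2*3^7, 160) = 160
  i=8: min(2*3^8, 160) = 160

Answer: 2 6 18 54 160 160 160 160 160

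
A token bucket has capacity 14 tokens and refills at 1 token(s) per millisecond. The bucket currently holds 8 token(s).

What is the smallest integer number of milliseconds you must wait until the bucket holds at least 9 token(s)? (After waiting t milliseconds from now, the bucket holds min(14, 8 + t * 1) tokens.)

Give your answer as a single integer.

Need 8 + t * 1 >= 9, so t >= 1/1.
Smallest integer t = ceil(1/1) = 1.

Answer: 1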